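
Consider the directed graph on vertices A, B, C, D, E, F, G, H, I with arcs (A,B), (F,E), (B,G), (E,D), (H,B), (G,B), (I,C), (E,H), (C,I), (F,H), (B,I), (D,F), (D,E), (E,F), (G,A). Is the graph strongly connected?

There is no directed path from B to E, so the graph is not strongly connected.

No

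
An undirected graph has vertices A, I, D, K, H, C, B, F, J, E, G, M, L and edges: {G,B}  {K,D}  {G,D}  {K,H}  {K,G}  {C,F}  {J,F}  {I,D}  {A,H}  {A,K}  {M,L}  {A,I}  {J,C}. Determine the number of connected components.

4

E is isolated — a component by itself.
Starting from L we can reach L, M. That is one component of size 2.
Starting from C we can reach C, F, J. That is one component of size 3.
Starting from A we can reach A, B, D, G, H, I, K. That is one component of size 7.
Total: 4 components.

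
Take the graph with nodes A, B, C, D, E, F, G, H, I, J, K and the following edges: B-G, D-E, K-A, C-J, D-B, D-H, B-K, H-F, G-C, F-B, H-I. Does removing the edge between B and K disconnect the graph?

Yes

Removing B-K leaves no path between B and K: the component count goes from 1 to 2. So it is a bridge.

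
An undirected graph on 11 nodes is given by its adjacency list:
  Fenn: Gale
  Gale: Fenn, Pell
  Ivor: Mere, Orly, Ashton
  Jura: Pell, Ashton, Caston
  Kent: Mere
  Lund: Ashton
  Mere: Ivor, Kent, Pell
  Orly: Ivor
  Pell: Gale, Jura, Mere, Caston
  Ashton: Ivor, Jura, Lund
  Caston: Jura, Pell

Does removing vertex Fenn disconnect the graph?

Deleting Fenn leaves 1 component (was 1), so Fenn is not a cut vertex.

No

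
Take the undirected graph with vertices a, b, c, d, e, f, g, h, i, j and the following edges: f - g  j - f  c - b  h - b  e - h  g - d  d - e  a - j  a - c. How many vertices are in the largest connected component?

9

i is isolated — a component by itself.
Starting from a we can reach a, b, c, d, e, f, g, h, j. That is one component of size 9.
The largest has 9 vertices.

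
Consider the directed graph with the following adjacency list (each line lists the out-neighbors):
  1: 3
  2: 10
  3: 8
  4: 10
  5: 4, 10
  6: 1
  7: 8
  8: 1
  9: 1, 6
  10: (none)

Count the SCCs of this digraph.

{1, 3, 8} are all mutually reachable — one SCC of size 3.
{2} is an SCC by itself.
{7} is an SCC by itself.
{6} is an SCC by itself.
{9} is an SCC by itself.
(and 3 more singleton SCCs)
That gives 8 strongly connected components.

8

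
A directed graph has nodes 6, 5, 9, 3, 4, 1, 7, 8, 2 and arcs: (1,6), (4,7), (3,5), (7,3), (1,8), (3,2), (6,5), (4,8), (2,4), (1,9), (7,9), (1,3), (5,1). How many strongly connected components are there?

{1, 2, 3, 4, 5, 6, 7} are all mutually reachable — one SCC of size 7.
{9} is an SCC by itself.
{8} is an SCC by itself.
That gives 3 strongly connected components.

3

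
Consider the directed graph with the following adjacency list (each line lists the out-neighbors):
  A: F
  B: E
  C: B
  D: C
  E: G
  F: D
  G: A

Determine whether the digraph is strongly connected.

Yes

From D we can reach every vertex (A, B, C, D, E, F, G), and every vertex can reach D (A, B, C, D, E, F, G). So the whole graph is one strongly connected component.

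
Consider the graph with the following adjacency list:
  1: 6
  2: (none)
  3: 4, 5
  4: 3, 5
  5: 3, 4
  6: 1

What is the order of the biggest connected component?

3

2 is isolated — a component by itself.
Starting from 1 we can reach 1, 6. That is one component of size 2.
Starting from 3 we can reach 3, 4, 5. That is one component of size 3.
The largest has 3 vertices.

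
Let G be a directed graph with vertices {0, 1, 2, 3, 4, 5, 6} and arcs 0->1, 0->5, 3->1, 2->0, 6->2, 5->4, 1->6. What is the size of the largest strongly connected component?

{0, 1, 2, 6} are all mutually reachable — one SCC of size 4.
{3} is an SCC by itself.
{4} is an SCC by itself.
{5} is an SCC by itself.
The largest has 4 vertices.

4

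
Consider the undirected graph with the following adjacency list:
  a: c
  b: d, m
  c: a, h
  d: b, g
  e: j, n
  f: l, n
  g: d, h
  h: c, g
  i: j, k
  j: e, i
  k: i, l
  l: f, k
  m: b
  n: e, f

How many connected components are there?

2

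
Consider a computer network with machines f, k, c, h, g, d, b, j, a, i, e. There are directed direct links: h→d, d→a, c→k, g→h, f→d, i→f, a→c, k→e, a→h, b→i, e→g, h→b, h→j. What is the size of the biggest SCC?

10

{a, b, c, d, e, f, g, h, i, k} are all mutually reachable — one SCC of size 10.
{j} is an SCC by itself.
The largest has 10 vertices.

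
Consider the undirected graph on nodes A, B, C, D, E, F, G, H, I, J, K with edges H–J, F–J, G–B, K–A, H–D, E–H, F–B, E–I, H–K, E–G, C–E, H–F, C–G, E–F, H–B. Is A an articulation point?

No

Deleting A leaves 1 component (was 1), so A is not a cut vertex.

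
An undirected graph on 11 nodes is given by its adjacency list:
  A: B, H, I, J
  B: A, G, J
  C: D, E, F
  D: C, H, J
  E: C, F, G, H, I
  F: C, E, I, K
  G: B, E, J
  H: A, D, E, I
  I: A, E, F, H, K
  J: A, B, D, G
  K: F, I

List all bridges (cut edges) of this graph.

The edges on the cycle I-F-K-I are not bridges since each lies on that cycle.
Every edge lies on some cycle, so there are no bridges.

none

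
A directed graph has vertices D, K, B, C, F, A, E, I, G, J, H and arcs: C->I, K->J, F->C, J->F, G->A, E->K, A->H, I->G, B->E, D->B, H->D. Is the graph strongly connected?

From C we can reach every vertex (A, B, C, D, E, F, G, H, I, J, K), and every vertex can reach C (A, B, C, D, E, F, G, H, I, J, K). So the whole graph is one strongly connected component.

Yes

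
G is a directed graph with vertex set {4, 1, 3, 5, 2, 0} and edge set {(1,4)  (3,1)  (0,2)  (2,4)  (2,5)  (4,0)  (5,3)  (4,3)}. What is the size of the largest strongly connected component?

{0, 1, 2, 3, 4, 5} are all mutually reachable — one SCC of size 6.
The largest has 6 vertices.

6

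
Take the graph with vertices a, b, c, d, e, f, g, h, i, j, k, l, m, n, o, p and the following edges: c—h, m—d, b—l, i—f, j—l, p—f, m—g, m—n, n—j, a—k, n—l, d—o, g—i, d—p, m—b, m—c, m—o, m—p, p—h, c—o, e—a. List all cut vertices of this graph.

Removing a increases the component count from 2 to 3, so a is a cut vertex.
Removing m increases the component count from 2 to 3, so m is a cut vertex.
By contrast removing d leaves 2 components; it is not a cut vertex. No other vertex is a cut vertex either.

a, m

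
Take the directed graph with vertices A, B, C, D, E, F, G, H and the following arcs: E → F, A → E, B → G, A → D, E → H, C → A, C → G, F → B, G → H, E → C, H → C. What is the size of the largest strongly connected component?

7

{A, B, C, E, F, G, H} are all mutually reachable — one SCC of size 7.
{D} is an SCC by itself.
The largest has 7 vertices.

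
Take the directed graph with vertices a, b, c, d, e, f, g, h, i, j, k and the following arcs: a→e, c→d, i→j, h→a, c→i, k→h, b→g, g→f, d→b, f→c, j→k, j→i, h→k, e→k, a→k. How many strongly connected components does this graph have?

3

{b, c, d, f, g} are all mutually reachable — one SCC of size 5.
{a, e, h, k} are all mutually reachable — one SCC of size 4.
{i, j} are all mutually reachable — one SCC of size 2.
That gives 3 strongly connected components.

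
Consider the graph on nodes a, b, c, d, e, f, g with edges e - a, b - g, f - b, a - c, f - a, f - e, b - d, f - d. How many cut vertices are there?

3

Removing a increases the component count from 1 to 2, so a is a cut vertex.
Removing b increases the component count from 1 to 2, so b is a cut vertex.
Removing f increases the component count from 1 to 2, so f is a cut vertex.
By contrast removing d leaves 1 component; it is not a cut vertex. No other vertex is a cut vertex either.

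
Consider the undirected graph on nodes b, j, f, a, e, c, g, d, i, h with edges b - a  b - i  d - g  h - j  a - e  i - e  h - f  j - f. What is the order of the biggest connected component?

4

c is isolated — a component by itself.
Starting from d we can reach d, g. That is one component of size 2.
Starting from f we can reach f, h, j. That is one component of size 3.
Starting from a we can reach a, b, e, i. That is one component of size 4.
The largest has 4 vertices.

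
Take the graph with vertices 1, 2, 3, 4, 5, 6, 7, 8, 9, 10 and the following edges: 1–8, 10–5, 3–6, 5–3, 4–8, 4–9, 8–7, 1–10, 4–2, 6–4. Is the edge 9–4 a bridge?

Yes

Removing 9–4 leaves no path between 9 and 4: the component count goes from 1 to 2. So it is a bridge.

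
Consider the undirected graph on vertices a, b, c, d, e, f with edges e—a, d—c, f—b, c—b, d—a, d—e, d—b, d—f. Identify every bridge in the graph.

The edges on the cycle d-e-a-d are not bridges since each lies on that cycle.
Every edge lies on some cycle, so there are no bridges.

none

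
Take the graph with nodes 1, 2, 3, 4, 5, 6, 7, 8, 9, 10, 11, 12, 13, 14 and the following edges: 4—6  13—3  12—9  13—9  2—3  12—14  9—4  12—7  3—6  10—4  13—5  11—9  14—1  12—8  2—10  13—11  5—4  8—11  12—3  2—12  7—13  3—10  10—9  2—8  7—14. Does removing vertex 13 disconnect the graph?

Deleting 13 leaves 1 component (was 1) (its neighbors 3, 5, 7, 9, 11 remain connected to each other), so 13 is not a cut vertex.

No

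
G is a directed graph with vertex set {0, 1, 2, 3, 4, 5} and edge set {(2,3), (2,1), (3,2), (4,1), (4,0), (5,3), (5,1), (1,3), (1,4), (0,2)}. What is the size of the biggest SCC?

5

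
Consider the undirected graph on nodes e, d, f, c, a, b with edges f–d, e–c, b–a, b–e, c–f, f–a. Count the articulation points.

Removing f increases the component count from 1 to 2, so f is a cut vertex.
By contrast removing b leaves 1 component; it is not a cut vertex. No other vertex is a cut vertex either.

1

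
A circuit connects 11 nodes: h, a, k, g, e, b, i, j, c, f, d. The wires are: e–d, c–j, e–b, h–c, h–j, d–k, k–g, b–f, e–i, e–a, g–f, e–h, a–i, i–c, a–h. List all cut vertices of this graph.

e

Removing e increases the component count from 1 to 2, so e is a cut vertex.
By contrast removing k leaves 1 component; it is not a cut vertex. No other vertex is a cut vertex either.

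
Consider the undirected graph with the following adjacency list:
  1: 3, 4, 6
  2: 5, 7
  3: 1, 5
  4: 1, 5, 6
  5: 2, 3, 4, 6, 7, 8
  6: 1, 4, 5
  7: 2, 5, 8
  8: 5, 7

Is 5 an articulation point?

Yes

Deleting 5 raises the number of components from 1 to 2, so 5 is a cut vertex.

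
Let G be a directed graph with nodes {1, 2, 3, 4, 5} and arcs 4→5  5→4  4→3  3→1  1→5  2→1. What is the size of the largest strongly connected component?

{1, 3, 4, 5} are all mutually reachable — one SCC of size 4.
{2} is an SCC by itself.
The largest has 4 vertices.

4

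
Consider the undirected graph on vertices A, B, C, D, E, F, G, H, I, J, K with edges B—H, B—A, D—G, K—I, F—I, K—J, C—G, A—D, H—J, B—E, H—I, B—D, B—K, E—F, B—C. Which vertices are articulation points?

B

Removing B increases the component count from 1 to 2, so B is a cut vertex.
By contrast removing G leaves 1 component; it is not a cut vertex. No other vertex is a cut vertex either.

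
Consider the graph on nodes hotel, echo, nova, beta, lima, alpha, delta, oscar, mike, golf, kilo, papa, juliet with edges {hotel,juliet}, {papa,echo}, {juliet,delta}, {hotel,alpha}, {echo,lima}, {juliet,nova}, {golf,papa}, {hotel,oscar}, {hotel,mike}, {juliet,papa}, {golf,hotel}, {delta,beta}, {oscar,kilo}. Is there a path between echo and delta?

From echo we can reach beta, echo, golf, kilo, lima, mike, nova, papa, alpha, delta, hotel, oscar, juliet, which includes delta.

Yes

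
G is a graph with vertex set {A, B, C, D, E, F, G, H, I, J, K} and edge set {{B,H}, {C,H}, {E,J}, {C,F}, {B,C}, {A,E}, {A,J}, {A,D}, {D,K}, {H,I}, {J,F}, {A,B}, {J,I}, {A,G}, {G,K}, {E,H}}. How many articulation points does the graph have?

1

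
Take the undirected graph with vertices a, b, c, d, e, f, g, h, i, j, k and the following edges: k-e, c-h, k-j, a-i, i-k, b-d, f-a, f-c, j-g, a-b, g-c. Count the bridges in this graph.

4

The edges on the cycle f-a-i-k-j-g-c-f are not bridges since each lies on that cycle.
But removing e-k disconnects e from k; removing h-c disconnects h from c; removing a-b disconnects a from b; removing d-b disconnects d from b — these are bridges.
That makes 4 bridges.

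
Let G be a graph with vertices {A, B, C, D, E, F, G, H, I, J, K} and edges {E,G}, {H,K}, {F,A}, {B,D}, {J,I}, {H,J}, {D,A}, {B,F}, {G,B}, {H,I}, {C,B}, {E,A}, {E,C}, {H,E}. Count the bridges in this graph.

2

The edges on the cycle B-F-A-D-B are not bridges since each lies on that cycle.
But removing H-K disconnects H from K; removing E-H disconnects E from H — these are bridges.
That makes 2 bridges.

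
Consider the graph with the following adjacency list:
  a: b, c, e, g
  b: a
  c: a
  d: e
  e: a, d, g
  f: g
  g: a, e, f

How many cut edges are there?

4

The edges on the cycle a-e-g-a are not bridges since each lies on that cycle.
But removing g-f disconnects g from f; removing d-e disconnects d from e; removing b-a disconnects b from a; removing a-c disconnects a from c — these are bridges.
That makes 4 bridges.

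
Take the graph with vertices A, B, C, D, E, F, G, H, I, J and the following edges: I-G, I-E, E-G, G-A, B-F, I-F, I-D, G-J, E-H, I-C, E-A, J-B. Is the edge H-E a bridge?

Removing H-E leaves no path between H and E: the component count goes from 1 to 2. So it is a bridge.

Yes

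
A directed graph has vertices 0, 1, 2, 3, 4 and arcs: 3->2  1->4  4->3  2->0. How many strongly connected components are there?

{0} is an SCC by itself.
{1} is an SCC by itself.
{4} is an SCC by itself.
{3} is an SCC by itself.
{2} is an SCC by itself.
That gives 5 strongly connected components.

5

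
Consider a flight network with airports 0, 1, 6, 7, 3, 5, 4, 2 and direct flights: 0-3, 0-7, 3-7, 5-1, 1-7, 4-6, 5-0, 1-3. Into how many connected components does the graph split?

3

2 is isolated — a component by itself.
Starting from 4 we can reach 4, 6. That is one component of size 2.
Starting from 0 we can reach 0, 1, 3, 5, 7. That is one component of size 5.
Total: 3 components.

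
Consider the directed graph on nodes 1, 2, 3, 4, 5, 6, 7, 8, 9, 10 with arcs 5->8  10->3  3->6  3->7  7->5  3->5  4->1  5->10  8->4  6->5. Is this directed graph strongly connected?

There is no directed path from 9 to 3, so the graph is not strongly connected.

No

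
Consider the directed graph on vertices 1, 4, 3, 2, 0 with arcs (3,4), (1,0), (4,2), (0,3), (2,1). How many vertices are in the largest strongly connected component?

{0, 1, 2, 3, 4} are all mutually reachable — one SCC of size 5.
The largest has 5 vertices.

5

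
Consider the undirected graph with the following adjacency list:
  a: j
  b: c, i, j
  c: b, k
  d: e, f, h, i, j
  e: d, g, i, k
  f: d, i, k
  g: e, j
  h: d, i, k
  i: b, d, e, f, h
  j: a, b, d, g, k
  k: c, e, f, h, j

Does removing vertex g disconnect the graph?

No

Deleting g leaves 1 component (was 1) (its neighbors e, j remain connected to each other), so g is not a cut vertex.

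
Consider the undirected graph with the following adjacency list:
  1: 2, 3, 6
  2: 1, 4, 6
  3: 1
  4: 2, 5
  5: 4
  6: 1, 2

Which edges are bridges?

1-3, 2-4, 4-5

The edges on the cycle 6-1-2-6 are not bridges since each lies on that cycle.
But removing 1-3 disconnects 1 from 3; removing 2-4 disconnects 2 from 4; removing 4-5 disconnects 4 from 5 — these are bridges.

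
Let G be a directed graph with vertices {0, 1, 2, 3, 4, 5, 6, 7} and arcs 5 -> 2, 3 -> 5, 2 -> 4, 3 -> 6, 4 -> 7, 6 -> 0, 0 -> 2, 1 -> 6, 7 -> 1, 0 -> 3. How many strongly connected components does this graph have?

1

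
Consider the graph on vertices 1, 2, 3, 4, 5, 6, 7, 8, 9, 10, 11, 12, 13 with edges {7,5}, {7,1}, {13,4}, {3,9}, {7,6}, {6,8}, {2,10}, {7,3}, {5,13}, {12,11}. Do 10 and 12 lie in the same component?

The component containing 10 is {2, 10}, and 12 is not in it.

No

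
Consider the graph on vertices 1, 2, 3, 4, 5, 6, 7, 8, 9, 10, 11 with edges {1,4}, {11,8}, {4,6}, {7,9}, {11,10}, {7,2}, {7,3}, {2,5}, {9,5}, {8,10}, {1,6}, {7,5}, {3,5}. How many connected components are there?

3

Starting from 8 we can reach 8, 10, 11. That is one component of size 3.
Starting from 1 we can reach 1, 4, 6. That is one component of size 3.
Starting from 2 we can reach 2, 3, 5, 7, 9. That is one component of size 5.
Total: 3 components.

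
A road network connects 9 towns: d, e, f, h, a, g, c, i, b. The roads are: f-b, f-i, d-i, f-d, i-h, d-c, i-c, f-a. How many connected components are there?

3

e is isolated — a component by itself.
g is isolated — a component by itself.
Starting from a we can reach a, b, c, d, f, h, i. That is one component of size 7.
Total: 3 components.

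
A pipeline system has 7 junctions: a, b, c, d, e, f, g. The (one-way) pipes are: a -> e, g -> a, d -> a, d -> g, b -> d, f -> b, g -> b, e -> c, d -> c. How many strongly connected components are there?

{b, d, g} are all mutually reachable — one SCC of size 3.
{e} is an SCC by itself.
{a} is an SCC by itself.
{c} is an SCC by itself.
{f} is an SCC by itself.
That gives 5 strongly connected components.

5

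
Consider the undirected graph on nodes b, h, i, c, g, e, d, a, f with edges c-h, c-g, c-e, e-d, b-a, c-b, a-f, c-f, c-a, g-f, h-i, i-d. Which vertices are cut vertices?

Removing c increases the component count from 1 to 2, so c is a cut vertex.
By contrast removing e leaves 1 component; it is not a cut vertex. No other vertex is a cut vertex either.

c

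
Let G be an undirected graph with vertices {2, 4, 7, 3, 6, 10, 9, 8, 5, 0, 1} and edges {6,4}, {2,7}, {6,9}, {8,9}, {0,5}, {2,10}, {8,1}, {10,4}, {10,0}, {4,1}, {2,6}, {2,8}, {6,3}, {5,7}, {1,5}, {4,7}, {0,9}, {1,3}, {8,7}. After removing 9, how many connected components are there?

With 9 gone, the remaining components are: {0, 1, 2, 3, 4, 5, 6, 7, 8, 10}.
That is 1 component.

1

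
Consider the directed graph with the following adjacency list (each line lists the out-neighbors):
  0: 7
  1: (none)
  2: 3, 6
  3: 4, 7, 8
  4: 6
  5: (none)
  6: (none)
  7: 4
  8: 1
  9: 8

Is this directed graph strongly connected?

No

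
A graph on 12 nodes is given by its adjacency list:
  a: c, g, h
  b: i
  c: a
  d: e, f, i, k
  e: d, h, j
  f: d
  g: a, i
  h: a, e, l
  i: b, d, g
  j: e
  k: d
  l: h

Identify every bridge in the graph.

a-c, b-i, d-f, d-k, e-j, h-l

The edges on the cycle a-h-e-d-i-g-a are not bridges since each lies on that cycle.
But removing b-i disconnects b from i; removing a-c disconnects a from c; removing k-d disconnects k from d; removing h-l disconnects h from l — these are bridges.
In total 6 edges are bridges.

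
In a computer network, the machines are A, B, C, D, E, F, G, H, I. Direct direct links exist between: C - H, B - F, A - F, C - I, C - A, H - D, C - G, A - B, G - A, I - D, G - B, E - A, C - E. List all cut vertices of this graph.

C

Removing C increases the component count from 1 to 2, so C is a cut vertex.
By contrast removing D leaves 1 component; it is not a cut vertex. No other vertex is a cut vertex either.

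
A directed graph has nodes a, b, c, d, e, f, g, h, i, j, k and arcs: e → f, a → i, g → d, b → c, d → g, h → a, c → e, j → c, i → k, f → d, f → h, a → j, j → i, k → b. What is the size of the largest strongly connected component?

9

{a, b, c, e, f, h, i, j, k} are all mutually reachable — one SCC of size 9.
{d, g} are all mutually reachable — one SCC of size 2.
The largest has 9 vertices.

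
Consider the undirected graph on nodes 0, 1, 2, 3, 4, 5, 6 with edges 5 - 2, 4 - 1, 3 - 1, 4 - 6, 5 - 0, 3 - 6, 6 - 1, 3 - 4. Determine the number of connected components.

2

Starting from 0 we can reach 0, 2, 5. That is one component of size 3.
Starting from 1 we can reach 1, 3, 4, 6. That is one component of size 4.
Total: 2 components.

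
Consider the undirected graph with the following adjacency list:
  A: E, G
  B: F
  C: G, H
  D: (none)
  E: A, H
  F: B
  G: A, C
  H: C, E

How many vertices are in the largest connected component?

5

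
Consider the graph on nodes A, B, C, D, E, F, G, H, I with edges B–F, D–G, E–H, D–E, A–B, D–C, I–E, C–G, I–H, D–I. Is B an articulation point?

Deleting B raises the number of components from 2 to 3, so B is a cut vertex.

Yes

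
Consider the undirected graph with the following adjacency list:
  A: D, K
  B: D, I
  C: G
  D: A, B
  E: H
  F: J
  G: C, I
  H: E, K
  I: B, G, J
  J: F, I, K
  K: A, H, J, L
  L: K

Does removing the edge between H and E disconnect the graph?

Removing H-E leaves no path between H and E: the component count goes from 1 to 2. So it is a bridge.

Yes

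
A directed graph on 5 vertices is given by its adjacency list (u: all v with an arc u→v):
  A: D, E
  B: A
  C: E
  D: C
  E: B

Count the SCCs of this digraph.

{A, B, C, D, E} are all mutually reachable — one SCC of size 5.
That gives 1 strongly connected component.

1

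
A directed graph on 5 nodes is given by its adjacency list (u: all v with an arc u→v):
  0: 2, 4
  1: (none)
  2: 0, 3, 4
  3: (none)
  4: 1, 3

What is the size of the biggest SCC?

2

{0, 2} are all mutually reachable — one SCC of size 2.
{4} is an SCC by itself.
{3} is an SCC by itself.
{1} is an SCC by itself.
The largest has 2 vertices.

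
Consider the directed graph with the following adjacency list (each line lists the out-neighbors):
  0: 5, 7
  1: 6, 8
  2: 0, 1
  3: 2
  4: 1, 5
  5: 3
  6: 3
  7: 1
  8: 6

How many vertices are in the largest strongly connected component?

{0, 1, 2, 3, 5, 6, 7, 8} are all mutually reachable — one SCC of size 8.
{4} is an SCC by itself.
The largest has 8 vertices.

8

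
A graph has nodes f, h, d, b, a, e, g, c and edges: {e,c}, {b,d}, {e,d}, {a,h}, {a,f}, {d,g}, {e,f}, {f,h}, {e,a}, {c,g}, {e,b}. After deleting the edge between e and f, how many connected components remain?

e and f are still connected via e-a-f, so the component count stays at 1.

1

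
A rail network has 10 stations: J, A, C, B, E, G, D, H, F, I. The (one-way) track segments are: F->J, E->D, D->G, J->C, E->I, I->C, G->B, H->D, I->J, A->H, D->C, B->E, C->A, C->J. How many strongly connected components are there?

{A, B, C, D, E, G, H, I, J} are all mutually reachable — one SCC of size 9.
{F} is an SCC by itself.
That gives 2 strongly connected components.

2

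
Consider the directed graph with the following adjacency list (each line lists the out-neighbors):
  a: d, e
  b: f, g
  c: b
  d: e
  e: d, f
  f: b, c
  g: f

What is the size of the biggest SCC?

4

{b, c, f, g} are all mutually reachable — one SCC of size 4.
{d, e} are all mutually reachable — one SCC of size 2.
{a} is an SCC by itself.
The largest has 4 vertices.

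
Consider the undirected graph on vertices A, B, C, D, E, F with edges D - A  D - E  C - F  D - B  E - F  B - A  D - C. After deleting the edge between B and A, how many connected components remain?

B and A are still connected via B-D-A, so the component count stays at 1.

1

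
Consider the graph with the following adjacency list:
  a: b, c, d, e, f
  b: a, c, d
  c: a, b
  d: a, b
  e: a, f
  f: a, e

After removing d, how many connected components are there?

1

With d gone, the remaining components are: {a, b, c, e, f}.
That is 1 component.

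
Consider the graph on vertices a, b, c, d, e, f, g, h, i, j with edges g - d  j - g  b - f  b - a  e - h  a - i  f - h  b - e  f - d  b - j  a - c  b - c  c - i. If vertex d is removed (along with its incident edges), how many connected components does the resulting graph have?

1

With d gone, the remaining components are: {a, b, c, e, f, g, h, i, j}.
That is 1 component.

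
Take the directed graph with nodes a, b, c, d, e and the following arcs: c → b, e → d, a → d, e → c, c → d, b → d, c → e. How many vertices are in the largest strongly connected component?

{c, e} are all mutually reachable — one SCC of size 2.
{b} is an SCC by itself.
{a} is an SCC by itself.
{d} is an SCC by itself.
The largest has 2 vertices.

2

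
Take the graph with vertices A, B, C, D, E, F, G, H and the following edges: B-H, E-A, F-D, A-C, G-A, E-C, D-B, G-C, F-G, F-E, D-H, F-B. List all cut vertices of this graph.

F

Removing F increases the component count from 1 to 2, so F is a cut vertex.
By contrast removing A leaves 1 component; it is not a cut vertex. No other vertex is a cut vertex either.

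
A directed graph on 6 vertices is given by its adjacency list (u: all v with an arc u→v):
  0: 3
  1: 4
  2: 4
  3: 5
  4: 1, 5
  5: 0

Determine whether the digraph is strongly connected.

There is no directed path from 1 to 2, so the graph is not strongly connected.

No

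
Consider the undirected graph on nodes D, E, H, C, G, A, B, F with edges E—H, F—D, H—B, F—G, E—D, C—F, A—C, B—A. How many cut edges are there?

1

The edges on the cycle E-H-B-A-C-F-D-E are not bridges since each lies on that cycle.
But removing F—G disconnects F from G — this is a bridge.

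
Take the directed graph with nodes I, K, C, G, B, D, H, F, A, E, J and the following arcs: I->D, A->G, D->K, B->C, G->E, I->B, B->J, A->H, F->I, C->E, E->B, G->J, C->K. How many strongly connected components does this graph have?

{B, C, E} are all mutually reachable — one SCC of size 3.
{H} is an SCC by itself.
{J} is an SCC by itself.
{G} is an SCC by itself.
{K} is an SCC by itself.
(and 4 more singleton SCCs)
That gives 9 strongly connected components.

9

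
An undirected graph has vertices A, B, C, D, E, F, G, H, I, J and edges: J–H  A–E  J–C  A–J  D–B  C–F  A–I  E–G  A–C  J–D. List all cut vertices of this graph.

A, C, D, E, J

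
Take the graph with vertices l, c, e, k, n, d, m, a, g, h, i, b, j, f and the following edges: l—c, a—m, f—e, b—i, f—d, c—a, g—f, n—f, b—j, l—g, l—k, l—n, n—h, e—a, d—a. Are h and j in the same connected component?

No

The component containing h is {a, c, d, e, f, g, h, k, l, m, n}, and j is not in it.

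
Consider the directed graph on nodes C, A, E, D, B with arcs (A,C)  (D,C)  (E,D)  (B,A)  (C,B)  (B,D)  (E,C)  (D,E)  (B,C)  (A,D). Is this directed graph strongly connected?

From A we can reach every vertex (A, B, C, D, E), and every vertex can reach A (A, B, C, D, E). So the whole graph is one strongly connected component.

Yes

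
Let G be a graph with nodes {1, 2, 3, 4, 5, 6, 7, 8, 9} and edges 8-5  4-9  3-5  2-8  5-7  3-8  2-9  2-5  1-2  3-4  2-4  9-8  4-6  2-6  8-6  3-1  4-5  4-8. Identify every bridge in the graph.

The edges on the cycle 2-8-6-2 are not bridges since each lies on that cycle.
But removing 7-5 disconnects 7 from 5 — this is a bridge.

5-7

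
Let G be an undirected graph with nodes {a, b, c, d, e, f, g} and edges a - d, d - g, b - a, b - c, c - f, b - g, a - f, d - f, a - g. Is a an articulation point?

No

Deleting a leaves 2 components (was 2), so a is not a cut vertex.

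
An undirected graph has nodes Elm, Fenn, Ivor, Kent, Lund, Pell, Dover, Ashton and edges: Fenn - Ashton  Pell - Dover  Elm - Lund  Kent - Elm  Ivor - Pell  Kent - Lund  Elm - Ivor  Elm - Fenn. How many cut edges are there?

The edges on the cycle Kent-Elm-Lund-Kent are not bridges since each lies on that cycle.
But removing Pell - Dover disconnects Pell from Dover; removing Fenn - Ashton disconnects Fenn from Ashton; removing Ivor - Elm disconnects Ivor from Elm; removing Ivor - Pell disconnects Ivor from Pell — these are bridges.
In total 5 edges are bridges.

5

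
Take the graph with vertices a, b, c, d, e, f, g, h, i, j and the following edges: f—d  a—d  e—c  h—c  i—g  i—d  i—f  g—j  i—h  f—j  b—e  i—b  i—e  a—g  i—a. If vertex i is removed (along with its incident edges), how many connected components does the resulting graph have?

2

With i gone, the remaining components are: {b, c, e, h}; {a, d, f, g, j}.
That is 2 components.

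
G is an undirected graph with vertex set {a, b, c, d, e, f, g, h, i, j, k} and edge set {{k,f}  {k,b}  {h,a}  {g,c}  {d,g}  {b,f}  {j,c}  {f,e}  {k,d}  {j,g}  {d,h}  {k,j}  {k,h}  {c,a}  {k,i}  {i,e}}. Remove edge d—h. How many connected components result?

1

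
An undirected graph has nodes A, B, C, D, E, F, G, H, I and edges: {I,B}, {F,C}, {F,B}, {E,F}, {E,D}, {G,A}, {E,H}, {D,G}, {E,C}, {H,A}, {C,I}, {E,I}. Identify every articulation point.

Removing E increases the component count from 1 to 2, so E is a cut vertex.
By contrast removing A leaves 1 component; it is not a cut vertex. No other vertex is a cut vertex either.

E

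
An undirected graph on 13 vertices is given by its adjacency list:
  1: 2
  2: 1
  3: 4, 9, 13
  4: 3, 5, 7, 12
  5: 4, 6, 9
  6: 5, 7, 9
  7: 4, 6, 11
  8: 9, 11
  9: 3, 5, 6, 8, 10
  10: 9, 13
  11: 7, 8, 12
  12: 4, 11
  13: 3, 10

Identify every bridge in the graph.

1-2

The edges on the cycle 9-5-6-9 are not bridges since each lies on that cycle.
But removing 1-2 disconnects 1 from 2 — this is a bridge.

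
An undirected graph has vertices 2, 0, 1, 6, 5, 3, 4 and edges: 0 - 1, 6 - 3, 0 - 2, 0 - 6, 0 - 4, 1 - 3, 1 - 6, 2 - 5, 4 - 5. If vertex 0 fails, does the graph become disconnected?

Deleting 0 raises the number of components from 1 to 2, so 0 is a cut vertex.

Yes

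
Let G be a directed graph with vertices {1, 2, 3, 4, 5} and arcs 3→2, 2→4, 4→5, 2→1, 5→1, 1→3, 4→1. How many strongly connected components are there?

{1, 2, 3, 4, 5} are all mutually reachable — one SCC of size 5.
That gives 1 strongly connected component.

1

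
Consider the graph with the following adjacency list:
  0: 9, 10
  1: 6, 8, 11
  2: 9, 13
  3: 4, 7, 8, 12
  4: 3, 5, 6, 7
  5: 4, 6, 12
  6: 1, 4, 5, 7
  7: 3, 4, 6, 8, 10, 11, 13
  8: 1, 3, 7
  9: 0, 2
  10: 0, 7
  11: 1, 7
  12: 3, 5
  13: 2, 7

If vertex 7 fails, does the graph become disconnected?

Deleting 7 raises the number of components from 1 to 2, so 7 is a cut vertex.

Yes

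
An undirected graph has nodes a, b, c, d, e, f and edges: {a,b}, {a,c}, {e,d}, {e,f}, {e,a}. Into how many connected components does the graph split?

1

Starting from a we can reach a, b, c, d, e, f. That is one component of size 6.
Total: 1 component.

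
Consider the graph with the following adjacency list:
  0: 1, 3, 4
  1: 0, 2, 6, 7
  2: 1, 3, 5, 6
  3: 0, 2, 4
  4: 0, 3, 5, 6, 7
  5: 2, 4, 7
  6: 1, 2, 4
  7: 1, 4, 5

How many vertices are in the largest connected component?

Starting from 0 we can reach 0, 1, 2, 3, 4, 5, 6, 7. That is one component of size 8.
The largest has 8 vertices.

8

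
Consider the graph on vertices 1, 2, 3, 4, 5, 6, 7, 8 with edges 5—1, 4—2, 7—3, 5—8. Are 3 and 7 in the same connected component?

From 3 we can reach 3, 7, which includes 7.

Yes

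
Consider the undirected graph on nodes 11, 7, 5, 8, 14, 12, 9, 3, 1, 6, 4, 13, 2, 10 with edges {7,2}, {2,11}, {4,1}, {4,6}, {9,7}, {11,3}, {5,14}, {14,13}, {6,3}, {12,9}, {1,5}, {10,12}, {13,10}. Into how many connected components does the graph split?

2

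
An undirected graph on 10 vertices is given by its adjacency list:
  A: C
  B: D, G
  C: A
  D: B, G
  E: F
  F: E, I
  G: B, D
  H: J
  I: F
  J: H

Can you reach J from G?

The component containing G is {B, D, G}, and J is not in it.

No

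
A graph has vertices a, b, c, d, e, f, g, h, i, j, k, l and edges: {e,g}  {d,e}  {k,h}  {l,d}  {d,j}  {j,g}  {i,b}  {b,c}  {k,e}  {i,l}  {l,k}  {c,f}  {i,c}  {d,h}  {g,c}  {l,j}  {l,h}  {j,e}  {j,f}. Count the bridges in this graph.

The edges on the cycle l-k-e-j-d-l are not bridges since each lies on that cycle.
Every edge lies on some cycle, so there are no bridges.

0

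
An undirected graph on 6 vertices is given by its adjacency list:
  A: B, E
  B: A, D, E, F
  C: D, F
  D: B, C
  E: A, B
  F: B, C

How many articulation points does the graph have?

Removing B increases the component count from 1 to 2, so B is a cut vertex.
By contrast removing D leaves 1 component; it is not a cut vertex. No other vertex is a cut vertex either.

1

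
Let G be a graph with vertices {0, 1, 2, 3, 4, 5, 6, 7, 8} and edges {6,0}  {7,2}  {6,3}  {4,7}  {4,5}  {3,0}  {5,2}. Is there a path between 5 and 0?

No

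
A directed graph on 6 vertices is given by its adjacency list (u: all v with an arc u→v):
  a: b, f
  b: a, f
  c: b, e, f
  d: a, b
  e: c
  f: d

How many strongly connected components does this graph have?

2

{a, b, d, f} are all mutually reachable — one SCC of size 4.
{c, e} are all mutually reachable — one SCC of size 2.
That gives 2 strongly connected components.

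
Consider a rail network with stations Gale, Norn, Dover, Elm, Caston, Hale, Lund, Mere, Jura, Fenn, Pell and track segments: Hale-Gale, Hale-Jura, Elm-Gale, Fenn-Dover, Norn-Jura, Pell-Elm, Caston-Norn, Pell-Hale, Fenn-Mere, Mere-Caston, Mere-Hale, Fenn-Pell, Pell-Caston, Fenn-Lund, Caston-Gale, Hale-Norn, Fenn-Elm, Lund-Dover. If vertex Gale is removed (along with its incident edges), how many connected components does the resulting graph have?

With Gale gone, the remaining components are: {Elm, Fenn, Hale, Jura, Lund, Mere, Norn, Pell, Dover, Caston}.
That is 1 component.

1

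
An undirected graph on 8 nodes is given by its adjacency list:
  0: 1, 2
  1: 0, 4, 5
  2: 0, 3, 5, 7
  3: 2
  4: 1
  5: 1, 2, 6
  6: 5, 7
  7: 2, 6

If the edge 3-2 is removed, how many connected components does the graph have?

2

Before removal there is 1 component.
3-2 is a bridge — removing it separates 3's side from 2's side.
After removal: 2 components.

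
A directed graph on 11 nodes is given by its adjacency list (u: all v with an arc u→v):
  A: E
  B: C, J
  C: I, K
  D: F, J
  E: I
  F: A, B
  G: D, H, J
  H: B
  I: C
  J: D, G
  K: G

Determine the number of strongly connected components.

1

{A, B, C, D, E, F, G, H, I, J, K} are all mutually reachable — one SCC of size 11.
That gives 1 strongly connected component.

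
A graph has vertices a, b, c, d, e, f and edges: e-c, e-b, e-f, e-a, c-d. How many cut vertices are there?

Removing c increases the component count from 1 to 2, so c is a cut vertex.
Removing e increases the component count from 1 to 4, so e is a cut vertex.
By contrast removing d leaves 1 component; it is not a cut vertex. No other vertex is a cut vertex either.

2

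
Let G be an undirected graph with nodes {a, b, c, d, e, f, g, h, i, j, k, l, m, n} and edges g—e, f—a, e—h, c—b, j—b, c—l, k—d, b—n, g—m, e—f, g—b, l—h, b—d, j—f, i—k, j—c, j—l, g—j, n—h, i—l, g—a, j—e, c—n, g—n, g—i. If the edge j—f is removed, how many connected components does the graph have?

1

j and f are still connected via j-e-f, so the component count stays at 1.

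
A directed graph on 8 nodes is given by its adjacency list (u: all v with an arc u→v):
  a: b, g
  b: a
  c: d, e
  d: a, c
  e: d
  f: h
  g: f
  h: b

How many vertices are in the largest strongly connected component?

{a, b, f, g, h} are all mutually reachable — one SCC of size 5.
{c, d, e} are all mutually reachable — one SCC of size 3.
The largest has 5 vertices.

5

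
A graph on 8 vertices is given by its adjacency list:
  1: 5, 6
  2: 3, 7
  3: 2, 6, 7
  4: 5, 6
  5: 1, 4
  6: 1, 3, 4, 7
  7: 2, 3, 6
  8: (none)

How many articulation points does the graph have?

1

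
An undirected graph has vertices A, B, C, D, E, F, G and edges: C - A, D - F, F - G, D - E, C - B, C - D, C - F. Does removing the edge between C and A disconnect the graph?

Removing C - A leaves no path between C and A: the component count goes from 1 to 2. So it is a bridge.

Yes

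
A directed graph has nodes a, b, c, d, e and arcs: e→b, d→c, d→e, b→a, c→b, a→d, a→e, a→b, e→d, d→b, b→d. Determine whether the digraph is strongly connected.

Yes

From c we can reach every vertex (a, b, c, d, e), and every vertex can reach c (a, b, c, d, e). So the whole graph is one strongly connected component.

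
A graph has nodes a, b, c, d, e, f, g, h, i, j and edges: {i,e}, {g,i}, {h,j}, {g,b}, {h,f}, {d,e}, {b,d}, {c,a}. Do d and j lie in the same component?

No

The component containing d is {b, d, e, g, i}, and j is not in it.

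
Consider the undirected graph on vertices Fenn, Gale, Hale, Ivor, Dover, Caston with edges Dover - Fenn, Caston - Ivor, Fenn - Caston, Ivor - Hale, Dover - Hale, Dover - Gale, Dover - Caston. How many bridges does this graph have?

1

The edges on the cycle Dover-Fenn-Caston-Dover are not bridges since each lies on that cycle.
But removing Gale - Dover disconnects Gale from Dover — this is a bridge.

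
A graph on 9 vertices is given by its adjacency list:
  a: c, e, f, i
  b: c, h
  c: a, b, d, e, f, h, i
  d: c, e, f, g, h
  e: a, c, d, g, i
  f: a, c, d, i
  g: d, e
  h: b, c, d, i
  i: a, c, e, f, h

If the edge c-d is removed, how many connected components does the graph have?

1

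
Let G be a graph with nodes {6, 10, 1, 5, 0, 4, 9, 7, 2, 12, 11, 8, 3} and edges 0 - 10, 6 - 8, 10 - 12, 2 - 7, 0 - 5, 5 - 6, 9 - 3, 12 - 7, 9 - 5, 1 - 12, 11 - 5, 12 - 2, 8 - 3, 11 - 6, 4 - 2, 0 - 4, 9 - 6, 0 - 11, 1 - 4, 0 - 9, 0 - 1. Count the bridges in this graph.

0

The edges on the cycle 0-11-5-0 are not bridges since each lies on that cycle.
Every edge lies on some cycle, so there are no bridges.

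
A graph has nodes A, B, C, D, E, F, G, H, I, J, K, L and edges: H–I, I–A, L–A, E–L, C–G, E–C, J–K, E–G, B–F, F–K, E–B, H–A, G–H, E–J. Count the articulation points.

1

Removing E increases the component count from 2 to 3, so E is a cut vertex.
By contrast removing J leaves 2 components; it is not a cut vertex. No other vertex is a cut vertex either.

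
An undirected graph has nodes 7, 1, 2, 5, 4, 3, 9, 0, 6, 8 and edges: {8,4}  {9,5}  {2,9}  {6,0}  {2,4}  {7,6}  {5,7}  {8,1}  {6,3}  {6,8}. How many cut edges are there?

3

The edges on the cycle 2-9-5-7-6-8-4-2 are not bridges since each lies on that cycle.
But removing 0–6 disconnects 0 from 6; removing 1–8 disconnects 1 from 8; removing 6–3 disconnects 6 from 3 — these are bridges.
That makes 3 bridges.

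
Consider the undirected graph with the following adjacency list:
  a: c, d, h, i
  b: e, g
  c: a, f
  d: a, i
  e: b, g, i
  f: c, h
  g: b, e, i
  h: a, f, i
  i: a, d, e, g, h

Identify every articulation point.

Removing i increases the component count from 1 to 2, so i is a cut vertex.
By contrast removing h leaves 1 component; it is not a cut vertex. No other vertex is a cut vertex either.

i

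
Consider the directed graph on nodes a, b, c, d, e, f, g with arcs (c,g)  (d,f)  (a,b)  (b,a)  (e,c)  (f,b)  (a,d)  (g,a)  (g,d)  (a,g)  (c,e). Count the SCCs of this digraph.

2

{a, b, d, f, g} are all mutually reachable — one SCC of size 5.
{c, e} are all mutually reachable — one SCC of size 2.
That gives 2 strongly connected components.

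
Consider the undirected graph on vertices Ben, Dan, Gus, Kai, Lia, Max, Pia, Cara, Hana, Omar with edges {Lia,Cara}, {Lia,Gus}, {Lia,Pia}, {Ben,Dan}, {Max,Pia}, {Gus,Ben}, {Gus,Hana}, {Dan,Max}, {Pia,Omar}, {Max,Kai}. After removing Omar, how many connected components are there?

1

With Omar gone, the remaining components are: {Ben, Dan, Gus, Kai, Lia, Max, Pia, Cara, Hana}.
That is 1 component.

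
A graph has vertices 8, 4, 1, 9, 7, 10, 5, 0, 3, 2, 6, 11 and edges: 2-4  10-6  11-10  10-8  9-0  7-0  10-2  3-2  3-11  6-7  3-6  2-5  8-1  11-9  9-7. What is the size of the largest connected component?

Starting from 0 we can reach 0, 1, 2, 3, 4, 5, 6, 7, 8, 9, 10, 11. That is one component of size 12.
The largest has 12 vertices.

12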